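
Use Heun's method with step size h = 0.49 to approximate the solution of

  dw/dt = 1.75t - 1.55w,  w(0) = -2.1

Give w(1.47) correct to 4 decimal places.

0.7283

Heun: k1 = f(t_n, w_n); k2 = f(t_n + h, w_n + h·k1); w_{n+1} = w_n + (h/2)·(k1 + k2).
t=0.000000, w=-2.100000:
  k1 = f(0.000000, -2.100000) = 3.255000
  k2 = f(0.490000, -0.505050) = 1.640327
  w ← -2.100000 + (0.49/2)·(3.255000 + 1.640327) = -0.900645
t=0.490000, w=-0.900645:
  k1 = f(0.490000, -0.900645) = 2.253499
  k2 = f(0.980000, 0.203570) = 1.399467
  w ← -0.900645 + (0.49/2)·(2.253499 + 1.399467) = -0.005668
t=0.980000, w=-0.005668:
  k1 = f(0.980000, -0.005668) = 1.723786
  k2 = f(1.470000, 0.838987) = 1.272070
  w ← -0.005668 + (0.49/2)·(1.723786 + 1.272070) = 0.728317
w(1.47) ≈ 0.7283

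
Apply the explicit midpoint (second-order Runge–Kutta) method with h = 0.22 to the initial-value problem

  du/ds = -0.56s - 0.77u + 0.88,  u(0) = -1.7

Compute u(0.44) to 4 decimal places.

-0.9366

Midpoint: k1 = f(s_n, u_n); k2 = f(s_n + h/2, u_n + (h/2)·k1); u_{n+1} = u_n + h·k2.
s=0.000000, u=-1.700000:
  k1 = f(0.000000, -1.700000) = 2.189000
  k2 = f(0.110000, -1.459210) = 1.941992
  u ← -1.700000 + 0.22·1.941992 = -1.272762
s=0.220000, u=-1.272762:
  k1 = f(0.220000, -1.272762) = 1.736827
  k2 = f(0.330000, -1.081711) = 1.528117
  u ← -1.272762 + 0.22·1.528117 = -0.936576
u(0.44) ≈ -0.9366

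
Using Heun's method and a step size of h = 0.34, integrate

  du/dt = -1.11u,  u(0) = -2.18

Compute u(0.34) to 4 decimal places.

Heun: k1 = f(t_n, u_n); k2 = f(t_n + h, u_n + h·k1); u_{n+1} = u_n + (h/2)·(k1 + k2).
t=0.000000, u=-2.180000:
  k1 = f(0.000000, -2.180000) = 2.419800
  k2 = f(0.340000, -1.357268) = 1.506567
  u ← -2.180000 + (0.34/2)·(2.419800 + 1.506567) = -1.512518
u(0.34) ≈ -1.5125

-1.5125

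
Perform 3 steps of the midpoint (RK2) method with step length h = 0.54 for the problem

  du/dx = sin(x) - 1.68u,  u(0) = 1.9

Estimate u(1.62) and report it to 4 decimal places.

0.7249

Midpoint: k1 = f(x_n, u_n); k2 = f(x_n + h/2, u_n + (h/2)·k1); u_{n+1} = u_n + h·k2.
x=0.000000, u=1.900000:
  k1 = f(0.000000, 1.900000) = -3.192000
  k2 = f(0.270000, 1.038160) = -1.477377
  u ← 1.900000 + 0.54·(-1.477377) = 1.102216
x=0.540000, u=1.102216:
  k1 = f(0.540000, 1.102216) = -1.337587
  k2 = f(0.810000, 0.741068) = -0.520706
  u ← 1.102216 + 0.54·(-0.520706) = 0.821035
x=1.080000, u=0.821035:
  k1 = f(1.080000, 0.821035) = -0.497381
  k2 = f(1.350000, 0.686742) = -0.178003
  u ← 0.821035 + 0.54·(-0.178003) = 0.724913
u(1.62) ≈ 0.7249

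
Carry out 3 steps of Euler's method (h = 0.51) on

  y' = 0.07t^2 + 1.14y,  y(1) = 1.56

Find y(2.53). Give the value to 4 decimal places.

Euler: y_{n+1} = y_n + h·f(t_n, y_n).
t=1.000000, y=1.560000: f=1.848400 → y ← 1.560000 + 0.51·1.848400 = 2.502684
t=1.510000, y=2.502684: f=3.012667 → y ← 2.502684 + 0.51·3.012667 = 4.039144
t=2.020000, y=4.039144: f=4.890252 → y ← 4.039144 + 0.51·4.890252 = 6.533173
y(2.53) ≈ 6.5332

6.5332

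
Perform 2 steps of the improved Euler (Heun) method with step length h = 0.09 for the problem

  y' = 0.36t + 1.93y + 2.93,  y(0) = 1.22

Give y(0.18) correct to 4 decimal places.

Heun: k1 = f(t_n, y_n); k2 = f(t_n + h, y_n + h·k1); y_{n+1} = y_n + (h/2)·(k1 + k2).
t=0.000000, y=1.220000:
  k1 = f(0.000000, 1.220000) = 5.284600
  k2 = f(0.090000, 1.695614) = 6.234935
  y ← 1.220000 + (0.09/2)·(5.284600 + 6.234935) = 1.738379
t=0.090000, y=1.738379:
  k1 = f(0.090000, 1.738379) = 6.317472
  k2 = f(0.180000, 2.306952) = 7.447216
  y ← 1.738379 + (0.09/2)·(6.317472 + 7.447216) = 2.357790
y(0.18) ≈ 2.3578

2.3578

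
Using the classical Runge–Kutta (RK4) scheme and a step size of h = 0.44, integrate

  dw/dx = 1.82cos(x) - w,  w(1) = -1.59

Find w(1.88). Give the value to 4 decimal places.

RK4: k1 = f(x_n, w_n); k2 = f(x_n + h/2, w_n + (h/2)·k1); k3 = f(x_n + h/2, w_n + (h/2)·k2); k4 = f(x_n + h, w_n + h·k3); w_{n+1} = w_n + (h/6)·(k1 + 2k2 + 2k3 + k4).
x=1.000000, w=-1.590000:
  k1 = f(1.000000, -1.590000) = 2.573350
  k2 = f(1.220000, -1.023863) = 1.649298
  k3 = f(1.220000, -1.227154) = 1.852590
  k4 = f(1.440000, -0.774861) = 1.012232
  w ← -1.590000 + (0.44/6)·(k1 + 2k2 + 2k3 + k4) = -0.813447
x=1.440000, w=-0.813447:
  k1 = f(1.440000, -0.813447) = 1.050818
  k2 = f(1.660000, -0.582267) = 0.420132
  k3 = f(1.660000, -0.721018) = 0.558883
  k4 = f(1.880000, -0.567539) = 0.013712
  w ← -0.813447 + (0.44/6)·(k1 + 2k2 + 2k3 + k4) = -0.591793
w(1.88) ≈ -0.5918

-0.5918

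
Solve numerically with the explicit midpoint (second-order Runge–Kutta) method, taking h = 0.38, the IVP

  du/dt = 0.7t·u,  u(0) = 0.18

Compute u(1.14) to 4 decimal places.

Midpoint: k1 = f(t_n, u_n); k2 = f(t_n + h/2, u_n + (h/2)·k1); u_{n+1} = u_n + h·k2.
t=0.000000, u=0.180000:
  k1 = f(0.000000, 0.180000) = 0.000000
  k2 = f(0.190000, 0.180000) = 0.023940
  u ← 0.180000 + 0.38·0.023940 = 0.189097
t=0.380000, u=0.189097:
  k1 = f(0.380000, 0.189097) = 0.050300
  k2 = f(0.570000, 0.198654) = 0.079263
  u ← 0.189097 + 0.38·0.079263 = 0.219217
t=0.760000, u=0.219217:
  k1 = f(0.760000, 0.219217) = 0.116624
  k2 = f(0.950000, 0.241376) = 0.160515
  u ← 0.219217 + 0.38·0.160515 = 0.280213
u(1.14) ≈ 0.2802

0.2802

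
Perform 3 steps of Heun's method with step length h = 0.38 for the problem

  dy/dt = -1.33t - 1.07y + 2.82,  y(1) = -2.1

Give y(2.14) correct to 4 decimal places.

Heun: k1 = f(t_n, y_n); k2 = f(t_n + h, y_n + h·k1); y_{n+1} = y_n + (h/2)·(k1 + k2).
t=1.000000, y=-2.100000:
  k1 = f(1.000000, -2.100000) = 3.737000
  k2 = f(1.380000, -0.679940) = 1.712136
  y ← -2.100000 + (0.38/2)·(3.737000 + 1.712136) = -1.064664
t=1.380000, y=-1.064664:
  k1 = f(1.380000, -1.064664) = 2.123791
  k2 = f(1.760000, -0.257624) = 0.754857
  y ← -1.064664 + (0.38/2)·(2.123791 + 0.754857) = -0.517721
t=1.760000, y=-0.517721:
  k1 = f(1.760000, -0.517721) = 1.033162
  k2 = f(2.140000, -0.125120) = 0.107678
  y ← -0.517721 + (0.38/2)·(1.033162 + 0.107678) = -0.300962
y(2.14) ≈ -0.3010

-0.3010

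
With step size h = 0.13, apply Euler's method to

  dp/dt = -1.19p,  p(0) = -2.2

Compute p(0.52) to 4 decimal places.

-1.1232

Euler: p_{n+1} = p_n + h·f(t_n, p_n).
t=0.000000, p=-2.200000: f=2.618000 → p ← -2.200000 + 0.13·2.618000 = -1.859660
t=0.130000, p=-1.859660: f=2.212995 → p ← -1.859660 + 0.13·2.212995 = -1.571971
t=0.260000, p=-1.571971: f=1.870645 → p ← -1.571971 + 0.13·1.870645 = -1.328787
t=0.390000, p=-1.328787: f=1.581256 → p ← -1.328787 + 0.13·1.581256 = -1.123223
p(0.52) ≈ -1.1232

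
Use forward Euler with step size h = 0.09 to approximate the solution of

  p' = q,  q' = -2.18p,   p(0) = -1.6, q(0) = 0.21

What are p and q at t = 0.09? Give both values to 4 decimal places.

-1.5811, 0.5239

Euler on (p,q): p_{n+1} = p_n + h·p', q_{n+1} = q_n + h·q'.
0.000000: (-1.600000, 0.210000); f=(0.210000, 3.488000) → (-1.581100, 0.523920)
(p(0.09), q(0.09)) ≈ (-1.5811, 0.5239)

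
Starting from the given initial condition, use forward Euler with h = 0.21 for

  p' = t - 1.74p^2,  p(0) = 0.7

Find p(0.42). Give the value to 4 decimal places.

Euler: p_{n+1} = p_n + h·f(t_n, p_n).
t=0.000000, p=0.700000: f=-0.852600 → p ← 0.700000 + 0.21·(-0.852600) = 0.520954
t=0.210000, p=0.520954: f=-0.262224 → p ← 0.520954 + 0.21·(-0.262224) = 0.465887
p(0.42) ≈ 0.4659

0.4659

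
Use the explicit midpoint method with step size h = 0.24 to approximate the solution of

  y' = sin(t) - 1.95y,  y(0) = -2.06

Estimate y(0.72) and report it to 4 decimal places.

Midpoint: k1 = f(t_n, y_n); k2 = f(t_n + h/2, y_n + (h/2)·k1); y_{n+1} = y_n + h·k2.
t=0.000000, y=-2.060000:
  k1 = f(0.000000, -2.060000) = 4.017000
  k2 = f(0.120000, -1.577960) = 3.196734
  y ← -2.060000 + 0.24·3.196734 = -1.292784
t=0.240000, y=-1.292784:
  k1 = f(0.240000, -1.292784) = 2.758631
  k2 = f(0.360000, -0.961748) = 2.227683
  y ← -1.292784 + 0.24·2.227683 = -0.758140
t=0.480000, y=-0.758140:
  k1 = f(0.480000, -0.758140) = 1.940152
  k2 = f(0.600000, -0.525322) = 1.589020
  y ← -0.758140 + 0.24·1.589020 = -0.376775
y(0.72) ≈ -0.3768

-0.3768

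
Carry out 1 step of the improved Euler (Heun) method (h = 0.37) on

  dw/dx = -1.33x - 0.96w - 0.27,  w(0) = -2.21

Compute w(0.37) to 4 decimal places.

-1.7376

Heun: k1 = f(x_n, w_n); k2 = f(x_n + h, w_n + h·k1); w_{n+1} = w_n + (h/2)·(k1 + k2).
x=0.000000, w=-2.210000:
  k1 = f(0.000000, -2.210000) = 1.851600
  k2 = f(0.370000, -1.524908) = 0.701812
  w ← -2.210000 + (0.37/2)·(1.851600 + 0.701812) = -1.737619
w(0.37) ≈ -1.7376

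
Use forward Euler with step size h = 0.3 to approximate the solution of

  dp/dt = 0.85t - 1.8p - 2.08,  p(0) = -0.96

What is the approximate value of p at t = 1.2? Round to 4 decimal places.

Euler: p_{n+1} = p_n + h·f(t_n, p_n).
t=0.000000, p=-0.960000: f=-0.352000 → p ← -0.960000 + 0.3·(-0.352000) = -1.065600
t=0.300000, p=-1.065600: f=0.093080 → p ← -1.065600 + 0.3·0.093080 = -1.037676
t=0.600000, p=-1.037676: f=0.297817 → p ← -1.037676 + 0.3·0.297817 = -0.948331
t=0.900000, p=-0.948331: f=0.391996 → p ← -0.948331 + 0.3·0.391996 = -0.830732
p(1.2) ≈ -0.8307

-0.8307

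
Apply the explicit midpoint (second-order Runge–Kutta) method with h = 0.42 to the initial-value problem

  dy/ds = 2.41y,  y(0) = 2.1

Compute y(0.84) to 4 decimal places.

Midpoint: k1 = f(s_n, y_n); k2 = f(s_n + h/2, y_n + (h/2)·k1); y_{n+1} = y_n + h·k2.
s=0.000000, y=2.100000:
  k1 = f(0.000000, 2.100000) = 5.061000
  k2 = f(0.210000, 3.162810) = 7.622372
  y ← 2.100000 + 0.42·7.622372 = 5.301396
s=0.420000, y=5.301396:
  k1 = f(0.420000, 5.301396) = 12.776365
  k2 = f(0.630000, 7.984433) = 19.242483
  y ← 5.301396 + 0.42·19.242483 = 13.383239
y(0.84) ≈ 13.3832

13.3832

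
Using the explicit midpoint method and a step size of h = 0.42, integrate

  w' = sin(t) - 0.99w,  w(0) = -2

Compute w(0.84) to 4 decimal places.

-0.6290

Midpoint: k1 = f(t_n, w_n); k2 = f(t_n + h/2, w_n + (h/2)·k1); w_{n+1} = w_n + h·k2.
t=0.000000, w=-2.000000:
  k1 = f(0.000000, -2.000000) = 1.980000
  k2 = f(0.210000, -1.584200) = 1.776818
  w ← -2.000000 + 0.42·1.776818 = -1.253736
t=0.420000, w=-1.253736:
  k1 = f(0.420000, -1.253736) = 1.648960
  k2 = f(0.630000, -0.907455) = 1.487525
  w ← -1.253736 + 0.42·1.487525 = -0.628976
w(0.84) ≈ -0.6290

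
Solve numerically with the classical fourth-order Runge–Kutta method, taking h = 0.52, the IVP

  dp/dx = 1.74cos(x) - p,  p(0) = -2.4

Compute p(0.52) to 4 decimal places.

RK4: k1 = f(x_n, p_n); k2 = f(x_n + h/2, p_n + (h/2)·k1); k3 = f(x_n + h/2, p_n + (h/2)·k2); k4 = f(x_n + h, p_n + h·k3); p_{n+1} = p_n + (h/6)·(k1 + 2k2 + 2k3 + k4).
x=0.000000, p=-2.400000:
  k1 = f(0.000000, -2.400000) = 4.140000
  k2 = f(0.260000, -1.323600) = 3.005119
  k3 = f(0.260000, -1.618669) = 3.300188
  k4 = f(0.520000, -0.683902) = 2.193908
  p ← -2.400000 + (0.52/6)·(k1 + 2k2 + 2k3 + k4) = -0.758142
p(0.52) ≈ -0.7581

-0.7581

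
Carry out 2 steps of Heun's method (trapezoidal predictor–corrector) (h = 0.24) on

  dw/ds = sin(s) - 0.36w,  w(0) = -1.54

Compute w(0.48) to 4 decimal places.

-1.1883

Heun: k1 = f(s_n, w_n); k2 = f(s_n + h, w_n + h·k1); w_{n+1} = w_n + (h/2)·(k1 + k2).
s=0.000000, w=-1.540000:
  k1 = f(0.000000, -1.540000) = 0.554400
  k2 = f(0.240000, -1.406944) = 0.744202
  w ← -1.540000 + (0.24/2)·(0.554400 + 0.744202) = -1.384168
s=0.240000, w=-1.384168:
  k1 = f(0.240000, -1.384168) = 0.736003
  k2 = f(0.480000, -1.207527) = 0.896489
  w ← -1.384168 + (0.24/2)·(0.736003 + 0.896489) = -1.188269
w(0.48) ≈ -1.1883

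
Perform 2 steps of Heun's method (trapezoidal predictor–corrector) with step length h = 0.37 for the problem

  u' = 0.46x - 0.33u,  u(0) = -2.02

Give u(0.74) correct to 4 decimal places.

-1.4649

Heun: k1 = f(x_n, u_n); k2 = f(x_n + h, u_n + h·k1); u_{n+1} = u_n + (h/2)·(k1 + k2).
x=0.000000, u=-2.020000:
  k1 = f(0.000000, -2.020000) = 0.666600
  k2 = f(0.370000, -1.773358) = 0.755408
  u ← -2.020000 + (0.37/2)·(0.666600 + 0.755408) = -1.756928
x=0.370000, u=-1.756928:
  k1 = f(0.370000, -1.756928) = 0.749986
  k2 = f(0.740000, -1.479434) = 0.828613
  u ← -1.756928 + (0.37/2)·(0.749986 + 0.828613) = -1.464888
u(0.74) ≈ -1.4649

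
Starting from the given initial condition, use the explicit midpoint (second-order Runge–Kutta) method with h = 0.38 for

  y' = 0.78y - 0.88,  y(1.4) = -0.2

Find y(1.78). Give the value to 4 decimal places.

-0.6520

Midpoint: k1 = f(t_n, y_n); k2 = f(t_n + h/2, y_n + (h/2)·k1); y_{n+1} = y_n + h·k2.
t=1.400000, y=-0.200000:
  k1 = f(1.400000, -0.200000) = -1.036000
  k2 = f(1.590000, -0.396840) = -1.189535
  y ← -0.200000 + 0.38·(-1.189535) = -0.652023
y(1.78) ≈ -0.6520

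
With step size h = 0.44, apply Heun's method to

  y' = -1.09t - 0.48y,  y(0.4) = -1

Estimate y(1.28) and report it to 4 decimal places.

Heun: k1 = f(t_n, y_n); k2 = f(t_n + h, y_n + h·k1); y_{n+1} = y_n + (h/2)·(k1 + k2).
t=0.400000, y=-1.000000:
  k1 = f(0.400000, -1.000000) = 0.044000
  k2 = f(0.840000, -0.980640) = -0.444893
  y ← -1.000000 + (0.44/2)·(0.044000 + (-0.444893)) = -1.088196
t=0.840000, y=-1.088196:
  k1 = f(0.840000, -1.088196) = -0.393266
  k2 = f(1.280000, -1.261233) = -0.789808
  y ← -1.088196 + (0.44/2)·(-0.393266 + (-0.789808)) = -1.348473
y(1.28) ≈ -1.3485

-1.3485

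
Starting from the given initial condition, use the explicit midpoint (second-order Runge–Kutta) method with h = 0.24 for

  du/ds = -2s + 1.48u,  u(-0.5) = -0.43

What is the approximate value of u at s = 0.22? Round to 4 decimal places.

Midpoint: k1 = f(s_n, u_n); k2 = f(s_n + h/2, u_n + (h/2)·k1); u_{n+1} = u_n + h·k2.
s=-0.500000, u=-0.430000:
  k1 = f(-0.500000, -0.430000) = 0.363600
  k2 = f(-0.380000, -0.386368) = 0.188175
  u ← -0.430000 + 0.24·0.188175 = -0.384838
s=-0.260000, u=-0.384838:
  k1 = f(-0.260000, -0.384838) = -0.049560
  k2 = f(-0.140000, -0.390785) = -0.298362
  u ← -0.384838 + 0.24·(-0.298362) = -0.456445
s=-0.020000, u=-0.456445:
  k1 = f(-0.020000, -0.456445) = -0.635538
  k2 = f(0.100000, -0.532709) = -0.988410
  u ← -0.456445 + 0.24·(-0.988410) = -0.693663
u(0.22) ≈ -0.6937

-0.6937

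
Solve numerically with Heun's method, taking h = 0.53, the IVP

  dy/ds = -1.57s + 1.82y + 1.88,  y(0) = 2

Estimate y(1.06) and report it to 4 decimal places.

15.4638

Heun: k1 = f(s_n, y_n); k2 = f(s_n + h, y_n + h·k1); y_{n+1} = y_n + (h/2)·(k1 + k2).
s=0.000000, y=2.000000:
  k1 = f(0.000000, 2.000000) = 5.520000
  k2 = f(0.530000, 4.925600) = 10.012492
  y ← 2.000000 + (0.53/2)·(5.520000 + 10.012492) = 6.116110
s=0.530000, y=6.116110:
  k1 = f(0.530000, 6.116110) = 12.179221
  k2 = f(1.060000, 12.571097) = 23.095197
  y ← 6.116110 + (0.53/2)·(12.179221 + 23.095197) = 15.463831
y(1.06) ≈ 15.4638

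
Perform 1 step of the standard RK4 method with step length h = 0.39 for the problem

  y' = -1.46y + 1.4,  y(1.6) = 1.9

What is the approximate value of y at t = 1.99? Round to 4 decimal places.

1.4919

RK4: k1 = f(t_n, y_n); k2 = f(t_n + h/2, y_n + (h/2)·k1); k3 = f(t_n + h/2, y_n + (h/2)·k2); k4 = f(t_n + h, y_n + h·k3); y_{n+1} = y_n + (h/6)·(k1 + 2k2 + 2k3 + k4).
t=1.600000, y=1.900000:
  k1 = f(1.600000, 1.900000) = -1.374000
  k2 = f(1.795000, 1.632070) = -0.982822
  k3 = f(1.795000, 1.708350) = -1.094191
  k4 = f(1.990000, 1.473266) = -0.750968
  y ← 1.900000 + (0.39/6)·(k1 + 2k2 + 2k3 + k4) = 1.491865
y(1.99) ≈ 1.4919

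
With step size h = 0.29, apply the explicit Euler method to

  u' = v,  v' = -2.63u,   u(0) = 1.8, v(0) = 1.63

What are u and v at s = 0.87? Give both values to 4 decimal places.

Euler on (u,v): u_{n+1} = u_n + h·u', v_{n+1} = v_n + h·v'.
0.000000: (1.800000, 1.630000); f=(1.630000, -4.734000) → (2.272700, 0.257140)
0.290000: (2.272700, 0.257140); f=(0.257140, -5.977201) → (2.347271, -1.476248)
0.580000: (2.347271, -1.476248); f=(-1.476248, -6.173322) → (1.919159, -3.266512)
(u(0.87), v(0.87)) ≈ (1.9192, -3.2665)

1.9192, -3.2665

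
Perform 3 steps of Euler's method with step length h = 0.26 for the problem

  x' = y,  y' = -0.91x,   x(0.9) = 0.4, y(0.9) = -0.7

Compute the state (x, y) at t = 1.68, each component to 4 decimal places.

-0.2086, -0.8489

Euler on (x,y): x_{n+1} = x_n + h·x', y_{n+1} = y_n + h·y'.
0.900000: (0.400000, -0.700000); f=(-0.700000, -0.364000) → (0.218000, -0.794640)
1.160000: (0.218000, -0.794640); f=(-0.794640, -0.198380) → (0.011394, -0.846219)
1.420000: (0.011394, -0.846219); f=(-0.846219, -0.010368) → (-0.208623, -0.848915)
(x(1.68), y(1.68)) ≈ (-0.2086, -0.8489)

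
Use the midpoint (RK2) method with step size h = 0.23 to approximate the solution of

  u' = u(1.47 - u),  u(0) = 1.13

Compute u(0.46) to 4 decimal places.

Midpoint: k1 = f(x_n, u_n); k2 = f(x_n + h/2, u_n + (h/2)·k1); u_{n+1} = u_n + h·k2.
x=0.000000, u=1.130000:
  k1 = f(0.000000, 1.130000) = 0.384200
  k2 = f(0.115000, 1.174183) = 0.347343
  u ← 1.130000 + 0.23·0.347343 = 1.209889
x=0.230000, u=1.209889:
  k1 = f(0.230000, 1.209889) = 0.314705
  k2 = f(0.345000, 1.246080) = 0.279022
  u ← 1.209889 + 0.23·0.279022 = 1.274064
u(0.46) ≈ 1.2741

1.2741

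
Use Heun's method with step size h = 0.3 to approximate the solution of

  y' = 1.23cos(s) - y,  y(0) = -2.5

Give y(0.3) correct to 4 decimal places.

Heun: k1 = f(s_n, y_n); k2 = f(s_n + h, y_n + h·k1); y_{n+1} = y_n + (h/2)·(k1 + k2).
s=0.000000, y=-2.500000:
  k1 = f(0.000000, -2.500000) = 3.730000
  k2 = f(0.300000, -1.381000) = 2.556064
  y ← -2.500000 + (0.3/2)·(3.730000 + 2.556064) = -1.557090
y(0.3) ≈ -1.5571

-1.5571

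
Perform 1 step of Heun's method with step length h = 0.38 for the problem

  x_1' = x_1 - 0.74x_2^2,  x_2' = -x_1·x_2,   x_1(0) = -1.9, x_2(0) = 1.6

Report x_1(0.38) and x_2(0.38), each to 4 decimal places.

Heun on (x_1,x_2): k1 = f(t_n, state_n); k2 = f(t_n + h, state_n + h·k1); state_{n+1} = state_n + (h/2)·(k1 + k2).
0.000000: (-1.900000, 1.600000)
  k1 = (-3.794400, 3.040000)
  predictor → (-3.341872, 2.755200)
  k2 = (-8.959306, 9.207526)
  → (-4.323204, 3.927030)
(x_1(0.38), x_2(0.38)) ≈ (-4.3232, 3.9270)

-4.3232, 3.9270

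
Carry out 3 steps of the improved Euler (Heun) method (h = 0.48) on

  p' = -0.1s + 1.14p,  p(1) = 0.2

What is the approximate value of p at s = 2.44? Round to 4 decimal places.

Heun: k1 = f(s_n, p_n); k2 = f(s_n + h, p_n + h·k1); p_{n+1} = p_n + (h/2)·(k1 + k2).
s=1.000000, p=0.200000:
  k1 = f(1.000000, 0.200000) = 0.128000
  k2 = f(1.480000, 0.261440) = 0.150042
  p ← 0.200000 + (0.48/2)·(0.128000 + 0.150042) = 0.266730
s=1.480000, p=0.266730:
  k1 = f(1.480000, 0.266730) = 0.156072
  k2 = f(1.960000, 0.341645) = 0.193475
  p ← 0.266730 + (0.48/2)·(0.156072 + 0.193475) = 0.350621
s=1.960000, p=0.350621:
  k1 = f(1.960000, 0.350621) = 0.203708
  k2 = f(2.440000, 0.448401) = 0.267177
  p ← 0.350621 + (0.48/2)·(0.203708 + 0.267177) = 0.463634
p(2.44) ≈ 0.4636

0.4636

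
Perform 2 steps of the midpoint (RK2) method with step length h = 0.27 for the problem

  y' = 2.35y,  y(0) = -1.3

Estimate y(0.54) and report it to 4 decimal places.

Midpoint: k1 = f(t_n, y_n); k2 = f(t_n + h/2, y_n + (h/2)·k1); y_{n+1} = y_n + h·k2.
t=0.000000, y=-1.300000:
  k1 = f(0.000000, -1.300000) = -3.055000
  k2 = f(0.135000, -1.712425) = -4.024199
  y ← -1.300000 + 0.27·(-4.024199) = -2.386534
t=0.270000, y=-2.386534:
  k1 = f(0.270000, -2.386534) = -5.608354
  k2 = f(0.405000, -3.143661) = -7.387604
  y ← -2.386534 + 0.27·(-7.387604) = -4.381187
y(0.54) ≈ -4.3812

-4.3812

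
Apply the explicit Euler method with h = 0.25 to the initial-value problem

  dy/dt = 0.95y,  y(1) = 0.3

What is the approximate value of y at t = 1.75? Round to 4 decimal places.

Euler: y_{n+1} = y_n + h·f(t_n, y_n).
t=1.000000, y=0.300000: f=0.285000 → y ← 0.300000 + 0.25·0.285000 = 0.371250
t=1.250000, y=0.371250: f=0.352687 → y ← 0.371250 + 0.25·0.352687 = 0.459422
t=1.500000, y=0.459422: f=0.436451 → y ← 0.459422 + 0.25·0.436451 = 0.568535
y(1.75) ≈ 0.5685

0.5685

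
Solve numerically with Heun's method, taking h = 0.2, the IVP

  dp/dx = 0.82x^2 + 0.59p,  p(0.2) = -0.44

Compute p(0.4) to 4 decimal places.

-0.4782

Heun: k1 = f(x_n, p_n); k2 = f(x_n + h, p_n + h·k1); p_{n+1} = p_n + (h/2)·(k1 + k2).
x=0.200000, p=-0.440000:
  k1 = f(0.200000, -0.440000) = -0.226800
  k2 = f(0.400000, -0.485360) = -0.155162
  p ← -0.440000 + (0.2/2)·(-0.226800 + (-0.155162)) = -0.478196
p(0.4) ≈ -0.4782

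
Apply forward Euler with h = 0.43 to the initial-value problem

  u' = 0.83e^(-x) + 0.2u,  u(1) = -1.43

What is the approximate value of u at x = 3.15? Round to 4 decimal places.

Euler: u_{n+1} = u_n + h·f(x_n, u_n).
x=1.000000, u=-1.430000: f=0.019340 → u ← -1.430000 + 0.43·0.019340 = -1.421684
x=1.430000, u=-1.421684: f=-0.085710 → u ← -1.421684 + 0.43·(-0.085710) = -1.458539
x=1.860000, u=-1.458539: f=-0.162500 → u ← -1.458539 + 0.43·(-0.162500) = -1.528414
x=2.290000, u=-1.528414: f=-0.221632 → u ← -1.528414 + 0.43·(-0.221632) = -1.623716
x=2.720000, u=-1.623716: f=-0.270067 → u ← -1.623716 + 0.43·(-0.270067) = -1.739845
u(3.15) ≈ -1.7398

-1.7398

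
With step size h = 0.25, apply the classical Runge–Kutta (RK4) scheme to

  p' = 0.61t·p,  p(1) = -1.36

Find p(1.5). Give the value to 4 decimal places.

RK4: k1 = f(t_n, p_n); k2 = f(t_n + h/2, p_n + (h/2)·k1); k3 = f(t_n + h/2, p_n + (h/2)·k2); k4 = f(t_n + h, p_n + h·k3); p_{n+1} = p_n + (h/6)·(k1 + 2k2 + 2k3 + k4).
t=1.000000, p=-1.360000:
  k1 = f(1.000000, -1.360000) = -0.829600
  k2 = f(1.125000, -1.463700) = -1.004464
  k3 = f(1.125000, -1.485558) = -1.019464
  k4 = f(1.250000, -1.614866) = -1.231335
  p ← -1.360000 + (0.25/6)·(k1 + 2k2 + 2k3 + k4) = -1.614533
t=1.250000, p=-1.614533:
  k1 = f(1.250000, -1.614533) = -1.231081
  k2 = f(1.375000, -1.768418) = -1.483261
  k3 = f(1.375000, -1.799941) = -1.509700
  k4 = f(1.500000, -1.991958) = -1.822642
  p ← -1.614533 + (0.25/6)·(k1 + 2k2 + 2k3 + k4) = -1.991185
p(1.5) ≈ -1.9912

-1.9912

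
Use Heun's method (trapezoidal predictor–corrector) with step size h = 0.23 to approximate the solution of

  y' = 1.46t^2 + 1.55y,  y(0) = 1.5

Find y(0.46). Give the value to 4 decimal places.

3.0850

Heun: k1 = f(t_n, y_n); k2 = f(t_n + h, y_n + h·k1); y_{n+1} = y_n + (h/2)·(k1 + k2).
t=0.000000, y=1.500000:
  k1 = f(0.000000, 1.500000) = 2.325000
  k2 = f(0.230000, 2.034750) = 3.231096
  y ← 1.500000 + (0.23/2)·(2.325000 + 3.231096) = 2.138951
t=0.230000, y=2.138951:
  k1 = f(0.230000, 2.138951) = 3.392608
  k2 = f(0.460000, 2.919251) = 4.833775
  y ← 2.138951 + (0.23/2)·(3.392608 + 4.833775) = 3.084985
y(0.46) ≈ 3.0850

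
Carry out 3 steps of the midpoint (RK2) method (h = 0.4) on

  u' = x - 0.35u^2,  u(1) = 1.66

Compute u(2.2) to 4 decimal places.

Midpoint: k1 = f(x_n, u_n); k2 = f(x_n + h/2, u_n + (h/2)·k1); u_{n+1} = u_n + h·k2.
x=1.000000, u=1.660000:
  k1 = f(1.000000, 1.660000) = 0.035540
  k2 = f(1.200000, 1.667108) = 0.227263
  u ← 1.660000 + 0.4·0.227263 = 1.750905
x=1.400000, u=1.750905:
  k1 = f(1.400000, 1.750905) = 0.327016
  k2 = f(1.600000, 1.816308) = 0.445358
  u ← 1.750905 + 0.4·0.445358 = 1.929049
x=1.800000, u=1.929049:
  k1 = f(1.800000, 1.929049) = 0.497570
  k2 = f(2.000000, 2.028563) = 0.559727
  u ← 1.929049 + 0.4·0.559727 = 2.152939
u(2.2) ≈ 2.1529

2.1529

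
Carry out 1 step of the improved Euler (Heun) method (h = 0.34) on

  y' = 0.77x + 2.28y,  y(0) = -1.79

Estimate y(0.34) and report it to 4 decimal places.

Heun: k1 = f(x_n, y_n); k2 = f(x_n + h, y_n + h·k1); y_{n+1} = y_n + (h/2)·(k1 + k2).
x=0.000000, y=-1.790000:
  k1 = f(0.000000, -1.790000) = -4.081200
  k2 = f(0.340000, -3.177608) = -6.983146
  y ← -1.790000 + (0.34/2)·(-4.081200 + (-6.983146)) = -3.670939
y(0.34) ≈ -3.6709

-3.6709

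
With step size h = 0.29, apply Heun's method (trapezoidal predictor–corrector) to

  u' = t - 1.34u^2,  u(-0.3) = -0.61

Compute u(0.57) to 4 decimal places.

Heun: k1 = f(t_n, u_n); k2 = f(t_n + h, u_n + h·k1); u_{n+1} = u_n + (h/2)·(k1 + k2).
t=-0.300000, u=-0.610000:
  k1 = f(-0.300000, -0.610000) = -0.798614
  k2 = f(-0.010000, -0.841598) = -0.959105
  u ← -0.610000 + (0.29/2)·(-0.798614 + (-0.959105)) = -0.864869
t=-0.010000, u=-0.864869:
  k1 = f(-0.010000, -0.864869) = -1.012318
  k2 = f(0.280000, -1.158442) = -1.518262
  u ← -0.864869 + (0.29/2)·(-1.012318 + (-1.518262)) = -1.231803
t=0.280000, u=-1.231803:
  k1 = f(0.280000, -1.231803) = -1.753235
  k2 = f(0.570000, -1.740242) = -3.488111
  u ← -1.231803 + (0.29/2)·(-1.753235 + (-3.488111)) = -1.991799
u(0.57) ≈ -1.9918

-1.9918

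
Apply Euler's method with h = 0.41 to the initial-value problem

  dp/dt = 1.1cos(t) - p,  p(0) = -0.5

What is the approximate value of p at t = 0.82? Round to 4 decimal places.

Euler: p_{n+1} = p_n + h·f(t_n, p_n).
t=0.000000, p=-0.500000: f=1.600000 → p ← -0.500000 + 0.41·1.600000 = 0.156000
t=0.410000, p=0.156000: f=0.852833 → p ← 0.156000 + 0.41·0.852833 = 0.505661
p(0.82) ≈ 0.5057

0.5057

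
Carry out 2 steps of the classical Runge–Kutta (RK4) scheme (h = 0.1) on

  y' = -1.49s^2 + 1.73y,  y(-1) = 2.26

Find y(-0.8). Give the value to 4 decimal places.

2.9010

RK4: k1 = f(s_n, y_n); k2 = f(s_n + h/2, y_n + (h/2)·k1); k3 = f(s_n + h/2, y_n + (h/2)·k2); k4 = f(s_n + h, y_n + h·k3); y_{n+1} = y_n + (h/6)·(k1 + 2k2 + 2k3 + k4).
s=-1.000000, y=2.260000:
  k1 = f(-1.000000, 2.260000) = 2.419800
  k2 = f(-0.950000, 2.380990) = 2.774388
  k3 = f(-0.950000, 2.398719) = 2.805060
  k4 = f(-0.900000, 2.540506) = 3.188175
  y ← 2.260000 + (0.1/6)·(k1 + 2k2 + 2k3 + k4) = 2.539448
s=-0.900000, y=2.539448:
  k1 = f(-0.900000, 2.539448) = 3.186345
  k2 = f(-0.850000, 2.698765) = 3.592339
  k3 = f(-0.850000, 2.719065) = 3.627457
  k4 = f(-0.800000, 2.902194) = 4.067195
  y ← 2.539448 + (0.1/6)·(k1 + 2k2 + 2k3 + k4) = 2.901000
y(-0.8) ≈ 2.9010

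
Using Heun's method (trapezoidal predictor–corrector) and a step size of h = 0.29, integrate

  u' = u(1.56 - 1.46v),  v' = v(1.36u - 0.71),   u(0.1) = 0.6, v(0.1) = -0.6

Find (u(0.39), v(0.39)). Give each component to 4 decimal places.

1.1776, -0.6704

Heun on (u,v): k1 = f(x_n, state_n); k2 = f(x_n + h, state_n + h·k1); state_{n+1} = state_n + (h/2)·(k1 + k2).
0.100000: (0.600000, -0.600000)
  k1 = (1.461600, -0.063600)
  predictor → (1.023864, -0.618444)
  k2 = (2.521704, -0.422060)
  → (1.177579, -0.670421)
(u(0.39), v(0.39)) ≈ (1.1776, -0.6704)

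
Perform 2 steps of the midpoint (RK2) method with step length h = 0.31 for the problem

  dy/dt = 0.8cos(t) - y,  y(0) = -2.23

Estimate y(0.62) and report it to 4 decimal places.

-0.8772

Midpoint: k1 = f(t_n, y_n); k2 = f(t_n + h/2, y_n + (h/2)·k1); y_{n+1} = y_n + h·k2.
t=0.000000, y=-2.230000:
  k1 = f(0.000000, -2.230000) = 3.030000
  k2 = f(0.155000, -1.760350) = 2.550759
  y ← -2.230000 + 0.31·2.550759 = -1.439265
t=0.310000, y=-1.439265:
  k1 = f(0.310000, -1.439265) = 2.201131
  k2 = f(0.465000, -1.098089) = 1.813147
  y ← -1.439265 + 0.31·1.813147 = -0.877189
y(0.62) ≈ -0.8772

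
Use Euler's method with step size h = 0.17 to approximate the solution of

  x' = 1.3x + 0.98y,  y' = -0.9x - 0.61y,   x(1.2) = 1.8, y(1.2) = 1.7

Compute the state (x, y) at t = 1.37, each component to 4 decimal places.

Euler on (x,y): x_{n+1} = x_n + h·x', y_{n+1} = y_n + h·y'.
1.200000: (1.800000, 1.700000); f=(4.006000, -2.657000) → (2.481020, 1.248310)
(x(1.37), y(1.37)) ≈ (2.4810, 1.2483)

2.4810, 1.2483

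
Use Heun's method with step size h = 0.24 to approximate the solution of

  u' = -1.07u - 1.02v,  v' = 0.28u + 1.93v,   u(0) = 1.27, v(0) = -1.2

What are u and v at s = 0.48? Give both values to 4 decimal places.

1.4787, -2.6853

Heun on (u,v): k1 = f(s_n, state_n); k2 = f(s_n + h, state_n + h·k1); state_{n+1} = state_n + (h/2)·(k1 + k2).
0.000000: (1.270000, -1.200000)
  k1 = (-0.134900, -1.960400)
  predictor → (1.237624, -1.670496)
  k2 = (0.379648, -2.877523)
  → (1.299370, -1.780551)
0.240000: (1.299370, -1.780551)
  k1 = (0.425836, -3.072639)
  predictor → (1.401570, -2.517984)
  k2 = (1.068663, -4.467270)
  → (1.478710, -2.685340)
(u(0.48), v(0.48)) ≈ (1.4787, -2.6853)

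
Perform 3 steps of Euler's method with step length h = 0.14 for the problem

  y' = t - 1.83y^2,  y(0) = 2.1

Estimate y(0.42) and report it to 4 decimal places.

Euler: y_{n+1} = y_n + h·f(t_n, y_n).
t=0.000000, y=2.100000: f=-8.070300 → y ← 2.100000 + 0.14·(-8.070300) = 0.970158
t=0.140000, y=0.970158: f=-1.582408 → y ← 0.970158 + 0.14·(-1.582408) = 0.748621
t=0.280000, y=0.748621: f=-0.745593 → y ← 0.748621 + 0.14·(-0.745593) = 0.644238
y(0.42) ≈ 0.6442

0.6442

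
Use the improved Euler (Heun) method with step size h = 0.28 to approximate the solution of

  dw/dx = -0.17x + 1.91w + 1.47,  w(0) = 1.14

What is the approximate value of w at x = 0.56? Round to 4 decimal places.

Heun: k1 = f(x_n, w_n); k2 = f(x_n + h, w_n + h·k1); w_{n+1} = w_n + (h/2)·(k1 + k2).
x=0.000000, w=1.140000:
  k1 = f(0.000000, 1.140000) = 3.647400
  k2 = f(0.280000, 2.161272) = 5.550430
  w ← 1.140000 + (0.28/2)·(3.647400 + 5.550430) = 2.427696
x=0.280000, w=2.427696:
  k1 = f(0.280000, 2.427696) = 6.059300
  k2 = f(0.560000, 4.124300) = 9.252213
  w ← 2.427696 + (0.28/2)·(6.059300 + 9.252213) = 4.571308
w(0.56) ≈ 4.5713

4.5713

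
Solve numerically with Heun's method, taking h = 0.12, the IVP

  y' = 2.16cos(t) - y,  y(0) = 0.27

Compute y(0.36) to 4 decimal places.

0.8238

Heun: k1 = f(t_n, y_n); k2 = f(t_n + h, y_n + h·k1); y_{n+1} = y_n + (h/2)·(k1 + k2).
t=0.000000, y=0.270000:
  k1 = f(0.000000, 0.270000) = 1.890000
  k2 = f(0.120000, 0.496800) = 1.647667
  y ← 0.270000 + (0.12/2)·(1.890000 + 1.647667) = 0.482260
t=0.120000, y=0.482260:
  k1 = f(0.120000, 0.482260) = 1.662207
  k2 = f(0.240000, 0.681725) = 1.416365
  y ← 0.482260 + (0.12/2)·(1.662207 + 1.416365) = 0.666974
t=0.240000, y=0.666974:
  k1 = f(0.240000, 0.666974) = 1.431116
  k2 = f(0.360000, 0.838708) = 1.182829
  y ← 0.666974 + (0.12/2)·(1.431116 + 1.182829) = 0.823811
y(0.36) ≈ 0.8238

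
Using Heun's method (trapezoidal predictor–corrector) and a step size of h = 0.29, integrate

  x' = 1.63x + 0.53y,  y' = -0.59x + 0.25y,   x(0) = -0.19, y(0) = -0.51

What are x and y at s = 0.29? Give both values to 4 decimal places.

-0.3983, -0.5002

Heun on (x,y): k1 = f(s_n, state_n); k2 = f(s_n + h, state_n + h·k1); state_{n+1} = state_n + (h/2)·(k1 + k2).
0.000000: (-0.190000, -0.510000)
  k1 = (-0.580000, -0.015400)
  predictor → (-0.358200, -0.514466)
  k2 = (-0.856533, 0.082722)
  → (-0.398297, -0.500238)
(x(0.29), y(0.29)) ≈ (-0.3983, -0.5002)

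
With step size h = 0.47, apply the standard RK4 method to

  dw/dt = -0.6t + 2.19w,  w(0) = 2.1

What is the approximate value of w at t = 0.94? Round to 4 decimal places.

15.7284

RK4: k1 = f(t_n, w_n); k2 = f(t_n + h/2, w_n + (h/2)·k1); k3 = f(t_n + h/2, w_n + (h/2)·k2); k4 = f(t_n + h, w_n + h·k3); w_{n+1} = w_n + (h/6)·(k1 + 2k2 + 2k3 + k4).
t=0.000000, w=2.100000:
  k1 = f(0.000000, 2.100000) = 4.599000
  k2 = f(0.235000, 3.180765) = 6.824875
  k3 = f(0.235000, 3.703846) = 7.970422
  k4 = f(0.470000, 5.846098) = 12.520955
  w ← 2.100000 + (0.47/6)·(k1 + 2k2 + 2k3 + k4) = 5.758993
t=0.470000, w=5.758993:
  k1 = f(0.470000, 5.758993) = 12.330195
  k2 = f(0.705000, 8.656589) = 18.534930
  k3 = f(0.705000, 10.114702) = 21.728196
  k4 = f(0.940000, 15.971245) = 34.413028
  w ← 5.758993 + (0.47/6)·(k1 + 2k2 + 2k3 + k4) = 15.728435
w(0.94) ≈ 15.7284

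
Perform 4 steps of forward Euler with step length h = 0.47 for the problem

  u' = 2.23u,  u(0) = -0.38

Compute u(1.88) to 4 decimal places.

-6.6863

Euler: u_{n+1} = u_n + h·f(s_n, u_n).
s=0.000000, u=-0.380000: f=-0.847400 → u ← -0.380000 + 0.47·(-0.847400) = -0.778278
s=0.470000, u=-0.778278: f=-1.735560 → u ← -0.778278 + 0.47·(-1.735560) = -1.593991
s=0.940000, u=-1.593991: f=-3.554600 → u ← -1.593991 + 0.47·(-3.554600) = -3.264653
s=1.410000, u=-3.264653: f=-7.280177 → u ← -3.264653 + 0.47·(-7.280177) = -6.686336
u(1.88) ≈ -6.6863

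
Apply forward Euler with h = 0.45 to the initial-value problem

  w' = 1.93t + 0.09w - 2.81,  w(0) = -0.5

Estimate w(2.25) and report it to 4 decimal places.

-3.3958

Euler: w_{n+1} = w_n + h·f(t_n, w_n).
t=0.000000, w=-0.500000: f=-2.855000 → w ← -0.500000 + 0.45·(-2.855000) = -1.784750
t=0.450000, w=-1.784750: f=-2.102127 → w ← -1.784750 + 0.45·(-2.102127) = -2.730707
t=0.900000, w=-2.730707: f=-1.318764 → w ← -2.730707 + 0.45·(-1.318764) = -3.324151
t=1.350000, w=-3.324151: f=-0.503674 → w ← -3.324151 + 0.45·(-0.503674) = -3.550804
t=1.800000, w=-3.550804: f=0.344428 → w ← -3.550804 + 0.45·0.344428 = -3.395812
w(2.25) ≈ -3.3958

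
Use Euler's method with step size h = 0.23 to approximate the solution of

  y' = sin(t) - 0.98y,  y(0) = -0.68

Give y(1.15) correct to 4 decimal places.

0.1924

Euler: y_{n+1} = y_n + h·f(t_n, y_n).
t=0.000000, y=-0.680000: f=0.666400 → y ← -0.680000 + 0.23·0.666400 = -0.526728
t=0.230000, y=-0.526728: f=0.744171 → y ← -0.526728 + 0.23·0.744171 = -0.355569
t=0.460000, y=-0.355569: f=0.792405 → y ← -0.355569 + 0.23·0.792405 = -0.173315
t=0.690000, y=-0.173315: f=0.806386 → y ← -0.173315 + 0.23·0.806386 = 0.012153
t=0.920000, y=0.012153: f=0.783691 → y ← 0.012153 + 0.23·0.783691 = 0.192402
y(1.15) ≈ 0.1924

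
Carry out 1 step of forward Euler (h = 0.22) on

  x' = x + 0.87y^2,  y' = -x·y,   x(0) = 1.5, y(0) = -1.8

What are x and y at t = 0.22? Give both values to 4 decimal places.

2.4501, -1.2060

Euler on (x,y): x_{n+1} = x_n + h·x', y_{n+1} = y_n + h·y'.
0.000000: (1.500000, -1.800000); f=(4.318800, 2.700000) → (2.450136, -1.206000)
(x(0.22), y(0.22)) ≈ (2.4501, -1.2060)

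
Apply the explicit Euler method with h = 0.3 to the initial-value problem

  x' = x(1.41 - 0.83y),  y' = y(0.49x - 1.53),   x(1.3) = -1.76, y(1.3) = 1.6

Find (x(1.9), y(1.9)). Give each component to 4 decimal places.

-2.3633, 0.1246

Euler on (x,y): x_{n+1} = x_n + h·x', y_{n+1} = y_n + h·y'.
1.300000: (-1.760000, 1.600000); f=(-0.144320, -3.827840) → (-1.803296, 0.451648)
1.600000: (-1.803296, 0.451648); f=(-1.866650, -1.090104) → (-2.363291, 0.124617)
(x(1.9), y(1.9)) ≈ (-2.3633, 0.1246)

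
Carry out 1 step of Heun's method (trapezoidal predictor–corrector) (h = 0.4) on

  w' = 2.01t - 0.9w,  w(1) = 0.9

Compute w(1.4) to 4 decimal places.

1.4544

Heun: k1 = f(t_n, w_n); k2 = f(t_n + h, w_n + h·k1); w_{n+1} = w_n + (h/2)·(k1 + k2).
t=1.000000, w=0.900000:
  k1 = f(1.000000, 0.900000) = 1.200000
  k2 = f(1.400000, 1.380000) = 1.572000
  w ← 0.900000 + (0.4/2)·(1.200000 + 1.572000) = 1.454400
w(1.4) ≈ 1.4544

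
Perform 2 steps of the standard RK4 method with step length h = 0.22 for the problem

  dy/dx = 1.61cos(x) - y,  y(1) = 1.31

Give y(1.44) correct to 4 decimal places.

RK4: k1 = f(x_n, y_n); k2 = f(x_n + h/2, y_n + (h/2)·k1); k3 = f(x_n + h/2, y_n + (h/2)·k2); k4 = f(x_n + h, y_n + h·k3); y_{n+1} = y_n + (h/6)·(k1 + 2k2 + 2k3 + k4).
x=1.000000, y=1.310000:
  k1 = f(1.000000, 1.310000) = -0.440113
  k2 = f(1.110000, 1.261588) = -0.545682
  k3 = f(1.110000, 1.249975) = -0.534070
  k4 = f(1.220000, 1.192505) = -0.639235
  y ← 1.310000 + (0.22/6)·(k1 + 2k2 + 2k3 + k4) = 1.191242
x=1.220000, y=1.191242:
  k1 = f(1.220000, 1.191242) = -0.637972
  k2 = f(1.330000, 1.121065) = -0.737119
  k3 = f(1.330000, 1.110159) = -0.726213
  k4 = f(1.440000, 1.031475) = -0.821493
  y ← 1.191242 + (0.22/6)·(k1 + 2k2 + 2k3 + k4) = 1.030417
y(1.44) ≈ 1.0304

1.0304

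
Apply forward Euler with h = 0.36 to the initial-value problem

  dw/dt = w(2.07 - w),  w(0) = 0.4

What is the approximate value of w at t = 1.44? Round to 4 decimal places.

Euler: w_{n+1} = w_n + h·f(t_n, w_n).
t=0.000000, w=0.400000: f=0.668000 → w ← 0.400000 + 0.36·0.668000 = 0.640480
t=0.360000, w=0.640480: f=0.915579 → w ← 0.640480 + 0.36·0.915579 = 0.970088
t=0.720000, w=0.970088: f=1.067011 → w ← 0.970088 + 0.36·1.067011 = 1.354213
t=1.080000, w=1.354213: f=0.969328 → w ← 1.354213 + 0.36·0.969328 = 1.703171
w(1.44) ≈ 1.7032

1.7032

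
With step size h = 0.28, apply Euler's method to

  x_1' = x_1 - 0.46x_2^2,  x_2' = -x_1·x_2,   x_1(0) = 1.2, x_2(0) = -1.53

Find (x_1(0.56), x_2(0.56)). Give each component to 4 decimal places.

Euler on (x_1,x_2): x_1_{n+1} = x_1_n + h·x_1', x_2_{n+1} = x_2_n + h·x_2'.
0.000000: (1.200000, -1.530000); f=(0.123186, 1.836000) → (1.234492, -1.015920)
0.280000: (1.234492, -1.015920); f=(0.759729, 1.254145) → (1.447216, -0.664759)
(x_1(0.56), x_2(0.56)) ≈ (1.4472, -0.6648)

1.4472, -0.6648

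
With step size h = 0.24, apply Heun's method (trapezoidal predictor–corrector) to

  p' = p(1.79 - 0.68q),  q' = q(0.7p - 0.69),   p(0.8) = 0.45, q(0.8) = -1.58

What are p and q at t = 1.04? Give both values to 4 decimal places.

0.8569, -1.4816

Heun on (p,q): k1 = f(t_n, state_n); k2 = f(t_n + h, state_n + h·k1); state_{n+1} = state_n + (h/2)·(k1 + k2).
0.800000: (0.450000, -1.580000)
  k1 = (1.288980, 0.592500)
  predictor → (0.759355, -1.437800)
  k2 = (2.101670, 0.227821)
  → (0.856878, -1.481561)
(p(1.04), q(1.04)) ≈ (0.8569, -1.4816)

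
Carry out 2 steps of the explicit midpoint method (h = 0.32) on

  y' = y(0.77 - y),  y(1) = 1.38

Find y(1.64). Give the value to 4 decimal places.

Midpoint: k1 = f(t_n, y_n); k2 = f(t_n + h/2, y_n + (h/2)·k1); y_{n+1} = y_n + h·k2.
t=1.000000, y=1.380000:
  k1 = f(1.000000, 1.380000) = -0.841800
  k2 = f(1.160000, 1.245312) = -0.591912
  y ← 1.380000 + 0.32·(-0.591912) = 1.190588
t=1.320000, y=1.190588:
  k1 = f(1.320000, 1.190588) = -0.500747
  k2 = f(1.480000, 1.110469) = -0.378080
  y ← 1.190588 + 0.32·(-0.378080) = 1.069603
y(1.64) ≈ 1.0696

1.0696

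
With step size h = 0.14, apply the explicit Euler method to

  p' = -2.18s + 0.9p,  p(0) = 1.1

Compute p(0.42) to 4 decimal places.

Euler: p_{n+1} = p_n + h·f(s_n, p_n).
s=0.000000, p=1.100000: f=0.990000 → p ← 1.100000 + 0.14·0.990000 = 1.238600
s=0.140000, p=1.238600: f=0.809540 → p ← 1.238600 + 0.14·0.809540 = 1.351936
s=0.280000, p=1.351936: f=0.606342 → p ← 1.351936 + 0.14·0.606342 = 1.436823
p(0.42) ≈ 1.4368

1.4368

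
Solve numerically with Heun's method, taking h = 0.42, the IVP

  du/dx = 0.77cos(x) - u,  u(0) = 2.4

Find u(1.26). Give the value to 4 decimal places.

Heun: k1 = f(x_n, u_n); k2 = f(x_n + h, u_n + h·k1); u_{n+1} = u_n + (h/2)·(k1 + k2).
x=0.000000, u=2.400000:
  k1 = f(0.000000, 2.400000) = -1.630000
  k2 = f(0.420000, 1.715400) = -1.012322
  u ← 2.400000 + (0.42/2)·(-1.630000 + (-1.012322)) = 1.845112
x=0.420000, u=1.845112:
  k1 = f(0.420000, 1.845112) = -1.142034
  k2 = f(0.840000, 1.365458) = -0.851512
  u ← 1.845112 + (0.42/2)·(-1.142034 + (-0.851512)) = 1.426468
x=0.840000, u=1.426468:
  k1 = f(0.840000, 1.426468) = -0.912521
  k2 = f(1.260000, 1.043209) = -0.807730
  u ← 1.426468 + (0.42/2)·(-0.912521 + (-0.807730)) = 1.065215
u(1.26) ≈ 1.0652

1.0652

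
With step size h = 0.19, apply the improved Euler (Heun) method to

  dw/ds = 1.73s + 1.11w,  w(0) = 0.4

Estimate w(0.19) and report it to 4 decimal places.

0.5245

Heun: k1 = f(s_n, w_n); k2 = f(s_n + h, w_n + h·k1); w_{n+1} = w_n + (h/2)·(k1 + k2).
s=0.000000, w=0.400000:
  k1 = f(0.000000, 0.400000) = 0.444000
  k2 = f(0.190000, 0.484360) = 0.866340
  w ← 0.400000 + (0.19/2)·(0.444000 + 0.866340) = 0.524482
w(0.19) ≈ 0.5245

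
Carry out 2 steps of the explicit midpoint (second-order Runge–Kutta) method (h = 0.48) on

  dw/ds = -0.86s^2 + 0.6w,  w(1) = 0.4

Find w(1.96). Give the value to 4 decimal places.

-1.5673

Midpoint: k1 = f(s_n, w_n); k2 = f(s_n + h/2, w_n + (h/2)·k1); w_{n+1} = w_n + h·k2.
s=1.000000, w=0.400000:
  k1 = f(1.000000, 0.400000) = -0.620000
  k2 = f(1.240000, 0.251200) = -1.171616
  w ← 0.400000 + 0.48·(-1.171616) = -0.162376
s=1.480000, w=-0.162376:
  k1 = f(1.480000, -0.162376) = -1.981169
  k2 = f(1.720000, -0.637856) = -2.926938
  w ← -0.162376 + 0.48·(-2.926938) = -1.567306
w(1.96) ≈ -1.5673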